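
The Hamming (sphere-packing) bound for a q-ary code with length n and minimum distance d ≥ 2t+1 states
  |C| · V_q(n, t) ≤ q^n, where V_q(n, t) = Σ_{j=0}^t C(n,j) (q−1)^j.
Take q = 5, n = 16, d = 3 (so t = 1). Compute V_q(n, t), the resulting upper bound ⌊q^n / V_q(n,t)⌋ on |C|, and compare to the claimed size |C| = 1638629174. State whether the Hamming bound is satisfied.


V_q(n, t) = 65, q^n = 152587890625, Hamming bound = 2347506009, |C| = 1638629174 ≤ bound (satisfied).

Step 1: Compute V_q(n, t) = Σ_{j=0}^1 C(n, j) (q−1)^j.
  j = 0: C(16,0)·(4)^0 = 1·1 = 1.
  j = 1: C(16,1)·(4)^1 = 16·4 = 64.
  V_q(n, t) = 1 + 64 = 65.
Step 2: q^n = 5^16 = 152587890625.
Step 3: Hamming bound ⌊q^n / V_q(n,t)⌋ = ⌊152587890625/65⌋ = 2347506009.
Step 4: Compare |C| = 1638629174 to 2347506009: satisfied.
The claimed |C| lies below the Hamming bound.


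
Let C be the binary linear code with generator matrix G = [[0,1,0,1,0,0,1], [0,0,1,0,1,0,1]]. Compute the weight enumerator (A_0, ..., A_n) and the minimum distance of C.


Weight distribution: A_0 = 1, A_3 = 2, A_4 = 1. Minimum distance d = 3.

Enumerate all 2^2 = 4 messages m ∈ F_2^2.
For each, compute codeword c = mG in F_2^7, then tally its weight.
  m = 00 → c = 0000000, weight = 0.
  m = 10 → c = 0101001, weight = 3.
  m = 01 → c = 0010101, weight = 3.
  m = 11 → c = 0111100, weight = 4.
Tally weights:
  weight 0: 1 codewords.
  weight 3: 2 codewords.
  weight 4: 1 codewords.
Minimum distance d = smallest w > 0 with A_w > 0 = 3.
Sanity: Σ A_w = 4 = 2^2 = 4 ✓.


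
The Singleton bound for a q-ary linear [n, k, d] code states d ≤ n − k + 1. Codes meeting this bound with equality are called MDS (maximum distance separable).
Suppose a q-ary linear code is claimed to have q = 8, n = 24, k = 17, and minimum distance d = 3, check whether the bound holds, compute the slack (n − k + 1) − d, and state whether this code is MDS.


Singleton RHS = n − k + 1 = 8, slack = 5, bound satisfied, not MDS.

Singleton bound: d ≤ n − k + 1.
Here n = 24, k = 17, so n − k + 1 = 8.
Given d = 3, check d ≤ 8: YES.
Slack = (n − k + 1) − d = 5.
The code is NOT MDS (slack = 5 > 0).
Description: the claimed parameters are [24, 17, 3]_8; such a code would be non-MDS.


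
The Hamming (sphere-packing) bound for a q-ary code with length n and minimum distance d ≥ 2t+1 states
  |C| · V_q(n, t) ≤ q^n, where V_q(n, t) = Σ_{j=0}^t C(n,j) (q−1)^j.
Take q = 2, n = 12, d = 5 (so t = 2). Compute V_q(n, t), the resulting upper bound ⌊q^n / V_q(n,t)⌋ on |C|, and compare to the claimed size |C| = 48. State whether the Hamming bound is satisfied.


V_q(n, t) = 79, q^n = 4096, Hamming bound = 51, |C| = 48 ≤ bound (satisfied).

Step 1: Compute V_q(n, t) = Σ_{j=0}^2 C(n, j) (q−1)^j.
  j = 0: C(12,0)·(1)^0 = 1·1 = 1.
  j = 1: C(12,1)·(1)^1 = 12·1 = 12.
  j = 2: C(12,2)·(1)^2 = 66·1 = 66.
  V_q(n, t) = 1 + 12 + 66 = 79.
Step 2: q^n = 2^12 = 4096.
Step 3: Hamming bound ⌊q^n / V_q(n,t)⌋ = ⌊4096/79⌋ = 51.
Step 4: Compare |C| = 48 to 51: satisfied.
The claimed |C| lies below the Hamming bound.


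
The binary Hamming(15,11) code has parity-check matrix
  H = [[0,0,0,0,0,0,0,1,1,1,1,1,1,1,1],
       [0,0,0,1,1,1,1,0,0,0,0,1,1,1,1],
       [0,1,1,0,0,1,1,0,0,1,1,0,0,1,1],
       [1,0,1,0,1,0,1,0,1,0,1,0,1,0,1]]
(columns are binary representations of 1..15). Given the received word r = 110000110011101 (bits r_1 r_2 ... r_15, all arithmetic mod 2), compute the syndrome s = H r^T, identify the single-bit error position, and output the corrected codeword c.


s = (1, 0, 0, 1)^T, error position = 9, corrected codeword c = 110000111011101

Compute s = H r^T mod 2 one row at a time:
  s_1 = 1 + 0 + 0 + 1 + 1 + 1 + 0 + 1 = 5 ≡ 1 (mod 2).
  s_2 = 0 + 0 + 0 + 1 + 1 + 1 + 0 + 1 = 4 ≡ 0 (mod 2).
  s_3 = 1 + 0 + 0 + 1 + 0 + 1 + 0 + 1 = 4 ≡ 0 (mod 2).
  s_4 = 1 + 0 + 0 + 1 + 0 + 1 + 1 + 1 = 5 ≡ 1 (mod 2).
s = (1, 0, 0, 1)^T — this equals column 9 of H (binary 1001), so error is at position 9.
Correct: flip bit 9 of r = 110000110011101 to get c = 110000111011101.


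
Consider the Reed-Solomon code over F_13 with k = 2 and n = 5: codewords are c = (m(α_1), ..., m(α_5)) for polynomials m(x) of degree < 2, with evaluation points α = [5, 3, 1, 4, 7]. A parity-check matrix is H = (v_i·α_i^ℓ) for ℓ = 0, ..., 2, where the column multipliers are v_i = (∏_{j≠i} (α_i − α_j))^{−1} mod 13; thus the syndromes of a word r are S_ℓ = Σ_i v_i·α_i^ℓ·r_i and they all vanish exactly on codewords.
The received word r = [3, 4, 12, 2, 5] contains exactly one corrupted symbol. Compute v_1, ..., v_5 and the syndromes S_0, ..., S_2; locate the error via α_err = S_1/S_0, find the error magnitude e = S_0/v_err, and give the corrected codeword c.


S = (12, 10, 4), error at position 2, error magnitude e = 3, c = [3, 1, 12, 2, 5].

Step 1: column multipliers v_i = (∏_{j≠i}(α_i − α_j))^{−1} mod 13.
  i = 1 (α = 5): (5−3)(5−1)(5−4)(5−7) = 2·4·1·(−2) = −16 ≡ 10, so v_1 = 10^{−1} = 4 (mod 13).
  i = 2 (α = 3): (3−5)(3−1)(3−4)(3−7) = (−2)·2·(−1)·(−4) = −16 ≡ 10, so v_2 = 10^{−1} = 4 (mod 13).
  i = 3 (α = 1): (1−5)(1−3)(1−4)(1−7) = (−4)·(−2)·(−3)·(−6) = 144 ≡ 1, so v_3 = 1^{−1} = 1 (mod 13).
  i = 4 (α = 4): (4−5)(4−3)(4−1)(4−7) = (−1)·1·3·(−3) = 9 ≡ 9, so v_4 = 9^{−1} = 3 (mod 13).
  i = 5 (α = 7): (7−5)(7−3)(7−1)(7−4) = 2·4·6·3 = 144 ≡ 1, so v_5 = 1^{−1} = 1 (mod 13).
  v = [4, 4, 1, 3, 1].
Step 2: syndromes of r = [3, 4, 12, 2, 5] (all sums mod 13).
  S_0 = Σ v_i r_i = 4·3 + 4·4 + 1·12 + 3·2 + 1·5 = 51 ≡ 12.
  S_1 = Σ v_i α_i r_i = 4·5·3 + 4·3·4 + 1·1·12 + 3·4·2 + 1·7·5 = 179 ≡ 10.
  α_i^2 mod 13 = [12, 9, 1, 3, 10].
  S_2 = Σ v_i α_i^2 r_i = 4·12·3 + 4·9·4 + 1·1·12 + 3·3·2 + 1·10·5 = 368 ≡ 4.
  S = (12, 10, 4) ≠ 0, so r is not a codeword (an error is present).
Step 3: locate the error. For a single error e at position i, S_ℓ = v_i·e·α_i^ℓ, so α_err = S_1/S_0.
  S_0^{−1} = 12^{−1} = 12 (mod 13), so α_err = 10·12 = 120 ≡ 3 = α_2. Error position i = 2.
  Consistency check: S_2/S_1 = 4·4 = 16 ≡ 3 = α_err ✓ (single-error assumption holds).
Step 4: error magnitude e = S_0/v_2 = S_0·∏_{j≠2}(α_2 − α_j) = 12·10 = 120 ≡ 3 (mod 13).
Step 5: correct position 2: c_2 = r_2 − e = 4 − 3 ≡ 1 (mod 13). Hence c = [3, 1, 12, 2, 5].
  Check: interpolating c through the α_i gives m(x) = 11 + 1·x (degree < 2) with m(α_i) = c_i for every i, so c is indeed a codeword.


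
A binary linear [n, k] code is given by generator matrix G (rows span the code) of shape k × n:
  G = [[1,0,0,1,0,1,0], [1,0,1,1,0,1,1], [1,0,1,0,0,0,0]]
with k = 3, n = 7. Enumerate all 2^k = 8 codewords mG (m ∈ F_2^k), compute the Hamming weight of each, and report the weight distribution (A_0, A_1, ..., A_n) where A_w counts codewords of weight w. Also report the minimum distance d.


Weight distribution: A_0 = 1, A_2 = 3, A_3 = 3, A_5 = 1. Minimum distance d = 2.

Enumerate all 2^3 = 8 messages m ∈ F_2^3.
For each, compute codeword c = mG in F_2^7, then tally its weight.
  m = 000 → c = 0000000, weight = 0.
  m = 100 → c = 1001010, weight = 3.
  m = 010 → c = 1011011, weight = 5.
  m = 110 → c = 0010001, weight = 2.
  m = 001 → c = 1010000, weight = 2.
  m = 101 → c = 0011010, weight = 3.
  m = 011 → c = 0001011, weight = 3.
  m = 111 → c = 1000001, weight = 2.
Tally weights:
  weight 0: 1 codewords.
  weight 2: 3 codewords.
  weight 3: 3 codewords.
  weight 5: 1 codewords.
Minimum distance d = smallest w > 0 with A_w > 0 = 2.
Sanity: Σ A_w = 8 = 2^3 = 8 ✓.


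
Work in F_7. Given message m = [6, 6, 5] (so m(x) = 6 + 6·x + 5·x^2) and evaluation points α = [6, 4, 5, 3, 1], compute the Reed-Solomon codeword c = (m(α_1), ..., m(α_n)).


c = [5, 5, 0, 6, 3]

Message polynomial: m(x) = 6 + 6·x + 5·x^2 (mod 7).
For each evaluation point α_i, compute m(α_i) mod 7:
  α_1 = 6: Horner steps 5 → 1 → 5, so m(6) = 5.
  α_2 = 4: Horner steps 5 → 5 → 5, so m(4) = 5.
  α_3 = 5: Horner steps 5 → 3 → 0, so m(5) = 0.
  α_4 = 3: Horner steps 5 → 0 → 6, so m(3) = 6.
  α_5 = 1: Horner steps 5 → 4 → 3, so m(1) = 3.
Codeword c = [5, 5, 0, 6, 3] ∈ F_7^5.


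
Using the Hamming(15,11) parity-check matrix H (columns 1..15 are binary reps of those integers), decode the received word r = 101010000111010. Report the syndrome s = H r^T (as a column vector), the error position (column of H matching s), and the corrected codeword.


s = (0, 1, 0, 0)^T, error position = 4, corrected codeword c = 101110000111010

Compute s = H r^T mod 2 one row at a time:
  s_1 = 0 + 0 + 1 + 1 + 1 + 0 + 1 + 0 = 4 ≡ 0 (mod 2).
  s_2 = 0 + 1 + 0 + 0 + 1 + 0 + 1 + 0 = 3 ≡ 1 (mod 2).
  s_3 = 0 + 1 + 0 + 0 + 1 + 1 + 1 + 0 = 4 ≡ 0 (mod 2).
  s_4 = 1 + 1 + 1 + 0 + 0 + 1 + 0 + 0 = 4 ≡ 0 (mod 2).
s = (0, 1, 0, 0)^T — this equals column 4 of H (binary 0100), so error is at position 4.
Correct: flip bit 4 of r = 101010000111010 to get c = 101110000111010.


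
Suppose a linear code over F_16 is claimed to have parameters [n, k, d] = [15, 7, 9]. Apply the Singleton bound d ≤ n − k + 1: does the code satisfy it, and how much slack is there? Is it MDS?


Singleton RHS = n − k + 1 = 9, slack = 0, bound satisfied, MDS.

Singleton bound: d ≤ n − k + 1.
Here n = 15, k = 7, so n − k + 1 = 9.
Given d = 9, check d ≤ 9: YES.
Slack = (n − k + 1) − d = 0.
The code is MDS (slack = 0).
Description: the claimed parameters are [15, 7, 9]_16; such a code would be MDS (meets Singleton bound).


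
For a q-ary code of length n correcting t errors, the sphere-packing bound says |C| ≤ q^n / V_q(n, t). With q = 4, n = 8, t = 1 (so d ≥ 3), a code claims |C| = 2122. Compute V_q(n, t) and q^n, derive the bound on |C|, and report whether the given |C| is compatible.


V_q(n, t) = 25, q^n = 65536, Hamming bound = 2621, |C| = 2122 ≤ bound (satisfied).

Step 1: Compute V_q(n, t) = Σ_{j=0}^1 C(n, j) (q−1)^j.
  j = 0: C(8,0)·(3)^0 = 1·1 = 1.
  j = 1: C(8,1)·(3)^1 = 8·3 = 24.
  V_q(n, t) = 1 + 24 = 25.
Step 2: q^n = 4^8 = 65536.
Step 3: Hamming bound ⌊q^n / V_q(n,t)⌋ = ⌊65536/25⌋ = 2621.
Step 4: Compare |C| = 2122 to 2621: satisfied.
The claimed |C| lies below the Hamming bound.


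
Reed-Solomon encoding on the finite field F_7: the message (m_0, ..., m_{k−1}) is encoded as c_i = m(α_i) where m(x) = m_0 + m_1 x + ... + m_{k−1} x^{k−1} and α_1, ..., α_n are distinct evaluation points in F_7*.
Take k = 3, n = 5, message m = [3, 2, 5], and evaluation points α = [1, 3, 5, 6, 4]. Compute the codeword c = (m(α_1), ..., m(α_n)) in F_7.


c = [3, 5, 5, 6, 0]

Message polynomial: m(x) = 3 + 2·x + 5·x^2 (mod 7).
For each evaluation point α_i, compute m(α_i) mod 7:
  α_1 = 1: Horner steps 5 → 0 → 3, so m(1) = 3.
  α_2 = 3: Horner steps 5 → 3 → 5, so m(3) = 5.
  α_3 = 5: Horner steps 5 → 6 → 5, so m(5) = 5.
  α_4 = 6: Horner steps 5 → 4 → 6, so m(6) = 6.
  α_5 = 4: Horner steps 5 → 1 → 0, so m(4) = 0.
Codeword c = [3, 5, 5, 6, 0] ∈ F_7^5.


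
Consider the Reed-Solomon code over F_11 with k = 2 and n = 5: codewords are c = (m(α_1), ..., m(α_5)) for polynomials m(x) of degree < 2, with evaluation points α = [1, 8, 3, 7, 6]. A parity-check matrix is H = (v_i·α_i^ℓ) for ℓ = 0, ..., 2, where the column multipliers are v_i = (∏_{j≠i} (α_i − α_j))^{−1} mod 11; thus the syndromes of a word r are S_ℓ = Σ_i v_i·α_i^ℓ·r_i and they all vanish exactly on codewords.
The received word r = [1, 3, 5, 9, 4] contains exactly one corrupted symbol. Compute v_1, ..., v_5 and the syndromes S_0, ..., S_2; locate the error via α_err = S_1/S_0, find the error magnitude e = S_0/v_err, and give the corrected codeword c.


S = (5, 4, 1), error at position 3, error magnitude e = 5, c = [1, 3, 0, 9, 4].

Step 1: column multipliers v_i = (∏_{j≠i}(α_i − α_j))^{−1} mod 11.
  i = 1 (α = 1): (1−8)(1−3)(1−7)(1−6) = (−7)·(−2)·(−6)·(−5) = 420 ≡ 2, so v_1 = 2^{−1} = 6 (mod 11).
  i = 2 (α = 8): (8−1)(8−3)(8−7)(8−6) = 7·5·1·2 = 70 ≡ 4, so v_2 = 4^{−1} = 3 (mod 11).
  i = 3 (α = 3): (3−1)(3−8)(3−7)(3−6) = 2·(−5)·(−4)·(−3) = −120 ≡ 1, so v_3 = 1^{−1} = 1 (mod 11).
  i = 4 (α = 7): (7−1)(7−8)(7−3)(7−6) = 6·(−1)·4·1 = −24 ≡ 9, so v_4 = 9^{−1} = 5 (mod 11).
  i = 5 (α = 6): (6−1)(6−8)(6−3)(6−7) = 5·(−2)·3·(−1) = 30 ≡ 8, so v_5 = 8^{−1} = 7 (mod 11).
  v = [6, 3, 1, 5, 7].
Step 2: syndromes of r = [1, 3, 5, 9, 4] (all sums mod 11).
  S_0 = Σ v_i r_i = 6·1 + 3·3 + 1·5 + 5·9 + 7·4 = 93 ≡ 5.
  S_1 = Σ v_i α_i r_i = 6·1·1 + 3·8·3 + 1·3·5 + 5·7·9 + 7·6·4 = 576 ≡ 4.
  α_i^2 mod 11 = [1, 9, 9, 5, 3].
  S_2 = Σ v_i α_i^2 r_i = 6·1·1 + 3·9·3 + 1·9·5 + 5·5·9 + 7·3·4 = 441 ≡ 1.
  S = (5, 4, 1) ≠ 0, so r is not a codeword (an error is present).
Step 3: locate the error. For a single error e at position i, S_ℓ = v_i·e·α_i^ℓ, so α_err = S_1/S_0.
  S_0^{−1} = 5^{−1} = 9 (mod 11), so α_err = 4·9 = 36 ≡ 3 = α_3. Error position i = 3.
  Consistency check: S_2/S_1 = 1·3 = 3 ≡ 3 = α_err ✓ (single-error assumption holds).
Step 4: error magnitude e = S_0/v_3 = S_0·∏_{j≠3}(α_3 − α_j) = 5·1 = 5 ≡ 5 (mod 11).
Step 5: correct position 3: c_3 = r_3 − e = 5 − 5 ≡ 0 (mod 11). Hence c = [1, 3, 0, 9, 4].
  Check: interpolating c through the α_i gives m(x) = 7 + 5·x (degree < 2) with m(α_i) = c_i for every i, so c is indeed a codeword.


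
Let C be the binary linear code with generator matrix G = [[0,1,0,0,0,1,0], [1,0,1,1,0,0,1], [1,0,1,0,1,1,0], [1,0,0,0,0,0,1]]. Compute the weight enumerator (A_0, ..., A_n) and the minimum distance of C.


Weight distribution: A_0 = 1, A_2 = 3, A_4 = 11, A_6 = 1. Minimum distance d = 2.

Enumerate all 2^4 = 16 messages m ∈ F_2^4.
For each, compute codeword c = mG in F_2^7, then tally its weight.
  m = 0000 → c = 0000000, weight = 0.
  m = 1000 → c = 0100010, weight = 2.
  m = 0100 → c = 1011001, weight = 4.
  m = 1100 → c = 1111011, weight = 6.
  m = 0010 → c = 1010110, weight = 4.
  m = 1010 → c = 1110100, weight = 4.
  m = 0110 → c = 0001111, weight = 4.
  m = 1110 → c = 0101101, weight = 4.
  m = 0001 → c = 1000001, weight = 2.
  m = 1001 → c = 1100011, weight = 4.
  m = 0101 → c = 0011000, weight = 2.
  m = 1101 → c = 0111010, weight = 4.
  m = 0011 → c = 0010111, weight = 4.
  m = 1011 → c = 0110101, weight = 4.
  m = 0111 → c = 1001110, weight = 4.
  m = 1111 → c = 1101100, weight = 4.
Tally weights:
  weight 0: 1 codewords.
  weight 2: 3 codewords.
  weight 4: 11 codewords.
  weight 6: 1 codewords.
Minimum distance d = smallest w > 0 with A_w > 0 = 2.
Sanity: Σ A_w = 16 = 2^4 = 16 ✓.


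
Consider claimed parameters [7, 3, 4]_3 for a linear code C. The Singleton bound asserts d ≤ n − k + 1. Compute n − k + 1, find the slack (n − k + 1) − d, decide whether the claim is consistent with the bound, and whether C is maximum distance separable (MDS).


Singleton RHS = n − k + 1 = 5, slack = 1, bound satisfied, not MDS.

Singleton bound: d ≤ n − k + 1.
Here n = 7, k = 3, so n − k + 1 = 5.
Given d = 4, check d ≤ 5: YES.
Slack = (n − k + 1) − d = 1.
The code is NOT MDS (slack = 1 > 0).
Description: the claimed parameters are [7, 3, 4]_3; such a code would be non-MDS.


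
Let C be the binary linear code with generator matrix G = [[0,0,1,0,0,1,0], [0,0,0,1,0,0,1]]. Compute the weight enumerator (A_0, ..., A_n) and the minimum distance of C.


Weight distribution: A_0 = 1, A_2 = 2, A_4 = 1. Minimum distance d = 2.

Enumerate all 2^2 = 4 messages m ∈ F_2^2.
For each, compute codeword c = mG in F_2^7, then tally its weight.
  m = 00 → c = 0000000, weight = 0.
  m = 10 → c = 0010010, weight = 2.
  m = 01 → c = 0001001, weight = 2.
  m = 11 → c = 0011011, weight = 4.
Tally weights:
  weight 0: 1 codewords.
  weight 2: 2 codewords.
  weight 4: 1 codewords.
Minimum distance d = smallest w > 0 with A_w > 0 = 2.
Sanity: Σ A_w = 4 = 2^2 = 4 ✓.


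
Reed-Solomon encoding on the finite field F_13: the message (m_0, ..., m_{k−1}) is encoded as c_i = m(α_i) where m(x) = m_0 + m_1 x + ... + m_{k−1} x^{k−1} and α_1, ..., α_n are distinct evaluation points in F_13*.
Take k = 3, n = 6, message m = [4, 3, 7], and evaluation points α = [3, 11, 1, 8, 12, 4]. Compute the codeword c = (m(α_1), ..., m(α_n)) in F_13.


c = [11, 0, 1, 8, 8, 11]

Message polynomial: m(x) = 4 + 3·x + 7·x^2 (mod 13).
For each evaluation point α_i, compute m(α_i) mod 13:
  α_1 = 3: Horner steps 7 → 11 → 11, so m(3) = 11.
  α_2 = 11: Horner steps 7 → 2 → 0, so m(11) = 0.
  α_3 = 1: Horner steps 7 → 10 → 1, so m(1) = 1.
  α_4 = 8: Horner steps 7 → 7 → 8, so m(8) = 8.
  α_5 = 12: Horner steps 7 → 9 → 8, so m(12) = 8.
  α_6 = 4: Horner steps 7 → 5 → 11, so m(4) = 11.
Codeword c = [11, 0, 1, 8, 8, 11] ∈ F_13^6.


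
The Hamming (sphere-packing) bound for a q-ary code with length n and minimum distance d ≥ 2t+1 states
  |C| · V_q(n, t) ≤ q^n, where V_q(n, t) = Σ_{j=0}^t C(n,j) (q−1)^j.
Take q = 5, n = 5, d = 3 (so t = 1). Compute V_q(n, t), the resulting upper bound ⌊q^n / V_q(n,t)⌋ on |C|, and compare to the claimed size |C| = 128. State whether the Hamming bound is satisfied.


V_q(n, t) = 21, q^n = 3125, Hamming bound = 148, |C| = 128 ≤ bound (satisfied).

Step 1: Compute V_q(n, t) = Σ_{j=0}^1 C(n, j) (q−1)^j.
  j = 0: C(5,0)·(4)^0 = 1·1 = 1.
  j = 1: C(5,1)·(4)^1 = 5·4 = 20.
  V_q(n, t) = 1 + 20 = 21.
Step 2: q^n = 5^5 = 3125.
Step 3: Hamming bound ⌊q^n / V_q(n,t)⌋ = ⌊3125/21⌋ = 148.
Step 4: Compare |C| = 128 to 148: satisfied.
The claimed |C| lies below the Hamming bound.


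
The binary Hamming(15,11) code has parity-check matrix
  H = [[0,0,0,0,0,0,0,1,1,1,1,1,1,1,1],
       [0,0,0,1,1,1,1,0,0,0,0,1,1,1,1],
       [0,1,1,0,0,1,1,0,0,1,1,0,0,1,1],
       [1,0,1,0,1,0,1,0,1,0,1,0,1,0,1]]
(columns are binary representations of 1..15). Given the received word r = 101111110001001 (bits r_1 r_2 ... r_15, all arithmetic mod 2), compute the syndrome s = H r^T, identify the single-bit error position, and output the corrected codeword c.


s = (1, 0, 0, 1)^T, error position = 9, corrected codeword c = 101111111001001

Compute s = H r^T mod 2 one row at a time:
  s_1 = 1 + 0 + 0 + 0 + 1 + 0 + 0 + 1 = 3 ≡ 1 (mod 2).
  s_2 = 1 + 1 + 1 + 1 + 1 + 0 + 0 + 1 = 6 ≡ 0 (mod 2).
  s_3 = 0 + 1 + 1 + 1 + 0 + 0 + 0 + 1 = 4 ≡ 0 (mod 2).
  s_4 = 1 + 1 + 1 + 1 + 0 + 0 + 0 + 1 = 5 ≡ 1 (mod 2).
s = (1, 0, 0, 1)^T — this equals column 9 of H (binary 1001), so error is at position 9.
Correct: flip bit 9 of r = 101111110001001 to get c = 101111111001001.


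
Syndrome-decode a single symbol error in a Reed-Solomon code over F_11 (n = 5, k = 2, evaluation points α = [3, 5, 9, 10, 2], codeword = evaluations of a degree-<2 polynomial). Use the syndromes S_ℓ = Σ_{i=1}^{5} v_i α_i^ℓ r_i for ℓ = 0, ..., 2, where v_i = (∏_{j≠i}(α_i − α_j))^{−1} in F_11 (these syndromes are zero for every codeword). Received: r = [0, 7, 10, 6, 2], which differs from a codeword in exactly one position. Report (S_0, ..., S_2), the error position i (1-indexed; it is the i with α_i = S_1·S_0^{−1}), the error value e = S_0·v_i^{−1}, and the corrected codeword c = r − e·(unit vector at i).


S = (4, 7, 4), error at position 4, error magnitude e = 9, c = [0, 7, 10, 8, 2].

Step 1: column multipliers v_i = (∏_{j≠i}(α_i − α_j))^{−1} mod 11.
  i = 1 (α = 3): (3−5)(3−9)(3−10)(3−2) = (−2)·(−6)·(−7)·1 = −84 ≡ 4, so v_1 = 4^{−1} = 3 (mod 11).
  i = 2 (α = 5): (5−3)(5−9)(5−10)(5−2) = 2·(−4)·(−5)·3 = 120 ≡ 10, so v_2 = 10^{−1} = 10 (mod 11).
  i = 3 (α = 9): (9−3)(9−5)(9−10)(9−2) = 6·4·(−1)·7 = −168 ≡ 8, so v_3 = 8^{−1} = 7 (mod 11).
  i = 4 (α = 10): (10−3)(10−5)(10−9)(10−2) = 7·5·1·8 = 280 ≡ 5, so v_4 = 5^{−1} = 9 (mod 11).
  i = 5 (α = 2): (2−3)(2−5)(2−9)(2−10) = (−1)·(−3)·(−7)·(−8) = 168 ≡ 3, so v_5 = 3^{−1} = 4 (mod 11).
  v = [3, 10, 7, 9, 4].
Step 2: syndromes of r = [0, 7, 10, 6, 2] (all sums mod 11).
  S_0 = Σ v_i r_i = 3·0 + 10·7 + 7·10 + 9·6 + 4·2 = 202 ≡ 4.
  S_1 = Σ v_i α_i r_i = 3·3·0 + 10·5·7 + 7·9·10 + 9·10·6 + 4·2·2 = 1536 ≡ 7.
  α_i^2 mod 11 = [9, 3, 4, 1, 4].
  S_2 = Σ v_i α_i^2 r_i = 3·9·0 + 10·3·7 + 7·4·10 + 9·1·6 + 4·4·2 = 576 ≡ 4.
  S = (4, 7, 4) ≠ 0, so r is not a codeword (an error is present).
Step 3: locate the error. For a single error e at position i, S_ℓ = v_i·e·α_i^ℓ, so α_err = S_1/S_0.
  S_0^{−1} = 4^{−1} = 3 (mod 11), so α_err = 7·3 = 21 ≡ 10 = α_4. Error position i = 4.
  Consistency check: S_2/S_1 = 4·8 = 32 ≡ 10 = α_err ✓ (single-error assumption holds).
Step 4: error magnitude e = S_0/v_4 = S_0·∏_{j≠4}(α_4 − α_j) = 4·5 = 20 ≡ 9 (mod 11).
Step 5: correct position 4: c_4 = r_4 − e = 6 − 9 ≡ 8 (mod 11). Hence c = [0, 7, 10, 8, 2].
  Check: interpolating c through the α_i gives m(x) = 6 + 9·x (degree < 2) with m(α_i) = c_i for every i, so c is indeed a codeword.


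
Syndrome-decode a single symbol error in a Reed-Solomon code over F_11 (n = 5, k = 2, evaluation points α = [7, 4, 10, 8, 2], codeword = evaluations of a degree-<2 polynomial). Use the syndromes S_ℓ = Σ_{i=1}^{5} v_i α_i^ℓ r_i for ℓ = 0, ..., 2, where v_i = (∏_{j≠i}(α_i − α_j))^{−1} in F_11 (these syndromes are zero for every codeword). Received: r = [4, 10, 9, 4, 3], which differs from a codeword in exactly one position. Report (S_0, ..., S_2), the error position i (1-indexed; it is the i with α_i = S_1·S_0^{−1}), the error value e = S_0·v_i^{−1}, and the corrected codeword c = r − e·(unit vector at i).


S = (5, 7, 1), error at position 4, error magnitude e = 2, c = [4, 10, 9, 2, 3].

Step 1: column multipliers v_i = (∏_{j≠i}(α_i − α_j))^{−1} mod 11.
  i = 1 (α = 7): (7−4)(7−10)(7−8)(7−2) = 3·(−3)·(−1)·5 = 45 ≡ 1, so v_1 = 1^{−1} = 1 (mod 11).
  i = 2 (α = 4): (4−7)(4−10)(4−8)(4−2) = (−3)·(−6)·(−4)·2 = −144 ≡ 10, so v_2 = 10^{−1} = 10 (mod 11).
  i = 3 (α = 10): (10−7)(10−4)(10−8)(10−2) = 3·6·2·8 = 288 ≡ 2, so v_3 = 2^{−1} = 6 (mod 11).
  i = 4 (α = 8): (8−7)(8−4)(8−10)(8−2) = 1·4·(−2)·6 = −48 ≡ 7, so v_4 = 7^{−1} = 8 (mod 11).
  i = 5 (α = 2): (2−7)(2−4)(2−10)(2−8) = (−5)·(−2)·(−8)·(−6) = 480 ≡ 7, so v_5 = 7^{−1} = 8 (mod 11).
  v = [1, 10, 6, 8, 8].
Step 2: syndromes of r = [4, 10, 9, 4, 3] (all sums mod 11).
  S_0 = Σ v_i r_i = 1·4 + 10·10 + 6·9 + 8·4 + 8·3 = 214 ≡ 5.
  S_1 = Σ v_i α_i r_i = 1·7·4 + 10·4·10 + 6·10·9 + 8·8·4 + 8·2·3 = 1272 ≡ 7.
  α_i^2 mod 11 = [5, 5, 1, 9, 4].
  S_2 = Σ v_i α_i^2 r_i = 1·5·4 + 10·5·10 + 6·1·9 + 8·9·4 + 8·4·3 = 958 ≡ 1.
  S = (5, 7, 1) ≠ 0, so r is not a codeword (an error is present).
Step 3: locate the error. For a single error e at position i, S_ℓ = v_i·e·α_i^ℓ, so α_err = S_1/S_0.
  S_0^{−1} = 5^{−1} = 9 (mod 11), so α_err = 7·9 = 63 ≡ 8 = α_4. Error position i = 4.
  Consistency check: S_2/S_1 = 1·8 = 8 ≡ 8 = α_err ✓ (single-error assumption holds).
Step 4: error magnitude e = S_0/v_4 = S_0·∏_{j≠4}(α_4 − α_j) = 5·7 = 35 ≡ 2 (mod 11).
Step 5: correct position 4: c_4 = r_4 − e = 4 − 2 ≡ 2 (mod 11). Hence c = [4, 10, 9, 2, 3].
  Check: interpolating c through the α_i gives m(x) = 7 + 9·x (degree < 2) with m(α_i) = c_i for every i, so c is indeed a codeword.


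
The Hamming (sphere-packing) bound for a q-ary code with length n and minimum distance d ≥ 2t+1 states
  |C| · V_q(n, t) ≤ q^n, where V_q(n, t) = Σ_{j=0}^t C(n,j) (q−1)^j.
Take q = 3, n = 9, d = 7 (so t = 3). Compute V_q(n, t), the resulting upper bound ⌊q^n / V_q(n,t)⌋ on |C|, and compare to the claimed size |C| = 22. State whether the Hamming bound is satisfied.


V_q(n, t) = 835, q^n = 19683, Hamming bound = 23, |C| = 22 ≤ bound (satisfied).

Step 1: Compute V_q(n, t) = Σ_{j=0}^3 C(n, j) (q−1)^j.
  j = 0: C(9,0)·(2)^0 = 1·1 = 1.
  j = 1: C(9,1)·(2)^1 = 9·2 = 18.
  j = 2: C(9,2)·(2)^2 = 36·4 = 144.
  j = 3: C(9,3)·(2)^3 = 84·8 = 672.
  V_q(n, t) = 1 + 18 + 144 + 672 = 835.
Step 2: q^n = 3^9 = 19683.
Step 3: Hamming bound ⌊q^n / V_q(n,t)⌋ = ⌊19683/835⌋ = 23.
Step 4: Compare |C| = 22 to 23: satisfied.
The claimed |C| lies below the Hamming bound.


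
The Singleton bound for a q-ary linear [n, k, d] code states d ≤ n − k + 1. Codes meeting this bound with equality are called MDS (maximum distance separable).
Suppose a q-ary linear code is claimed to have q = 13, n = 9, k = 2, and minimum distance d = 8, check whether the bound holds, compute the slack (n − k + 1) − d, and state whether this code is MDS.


Singleton RHS = n − k + 1 = 8, slack = 0, bound satisfied, MDS.

Singleton bound: d ≤ n − k + 1.
Here n = 9, k = 2, so n − k + 1 = 8.
Given d = 8, check d ≤ 8: YES.
Slack = (n − k + 1) − d = 0.
The code is MDS (slack = 0).
Description: the claimed parameters are [9, 2, 8]_13; such a code would be MDS (meets Singleton bound).


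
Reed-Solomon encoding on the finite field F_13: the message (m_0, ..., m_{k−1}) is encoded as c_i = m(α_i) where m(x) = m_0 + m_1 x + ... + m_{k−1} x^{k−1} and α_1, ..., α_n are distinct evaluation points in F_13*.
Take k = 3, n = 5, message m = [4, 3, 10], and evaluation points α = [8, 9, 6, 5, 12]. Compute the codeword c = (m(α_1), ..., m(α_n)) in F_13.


c = [5, 9, 5, 9, 11]

Message polynomial: m(x) = 4 + 3·x + 10·x^2 (mod 13).
For each evaluation point α_i, compute m(α_i) mod 13:
  α_1 = 8: Horner steps 10 → 5 → 5, so m(8) = 5.
  α_2 = 9: Horner steps 10 → 2 → 9, so m(9) = 9.
  α_3 = 6: Horner steps 10 → 11 → 5, so m(6) = 5.
  α_4 = 5: Horner steps 10 → 1 → 9, so m(5) = 9.
  α_5 = 12: Horner steps 10 → 6 → 11, so m(12) = 11.
Codeword c = [5, 9, 5, 9, 11] ∈ F_13^5.


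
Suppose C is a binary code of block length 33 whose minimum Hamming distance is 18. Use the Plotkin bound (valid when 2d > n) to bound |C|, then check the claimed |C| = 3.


Plotkin bound M ≤ 12; given |C| = 3 ≤ bound (satisfied).

Check applicability: 2d = 36, n = 33.
2d − n = 3 > 0, so Plotkin applies.
Compute d/(2d−n) = 18/3 ≈ 6.0000.
⌊d/(2d−n)⌋ = 6.
Plotkin bound: M ≤ 2·6 = 12.
Given |C| = 3, check: satisfied.
This |C| is below the Plotkin bound.


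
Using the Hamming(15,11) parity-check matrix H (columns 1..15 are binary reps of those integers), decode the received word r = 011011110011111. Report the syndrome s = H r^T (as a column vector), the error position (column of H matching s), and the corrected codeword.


s = (0, 1, 1, 0)^T, error position = 6, corrected codeword c = 011010110011111

Compute s = H r^T mod 2 one row at a time:
  s_1 = 1 + 0 + 0 + 1 + 1 + 1 + 1 + 1 = 6 ≡ 0 (mod 2).
  s_2 = 0 + 1 + 1 + 1 + 1 + 1 + 1 + 1 = 7 ≡ 1 (mod 2).
  s_3 = 1 + 1 + 1 + 1 + 0 + 1 + 1 + 1 = 7 ≡ 1 (mod 2).
  s_4 = 0 + 1 + 1 + 1 + 0 + 1 + 1 + 1 = 6 ≡ 0 (mod 2).
s = (0, 1, 1, 0)^T — this equals column 6 of H (binary 0110), so error is at position 6.
Correct: flip bit 6 of r = 011011110011111 to get c = 011010110011111.


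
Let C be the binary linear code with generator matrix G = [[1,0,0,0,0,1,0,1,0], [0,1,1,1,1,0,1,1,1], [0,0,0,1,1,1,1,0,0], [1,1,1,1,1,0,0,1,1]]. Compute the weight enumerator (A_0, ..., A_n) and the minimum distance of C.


Weight distribution: A_0 = 1, A_2 = 1, A_3 = 3, A_4 = 4, A_5 = 2, A_6 = 1, A_7 = 3, A_8 = 1. Minimum distance d = 2.

Enumerate all 2^4 = 16 messages m ∈ F_2^4.
For each, compute codeword c = mG in F_2^9, then tally its weight.
  m = 0000 → c = 000000000, weight = 0.
  m = 1000 → c = 100001010, weight = 3.
  m = 0100 → c = 011110111, weight = 7.
  m = 1100 → c = 111111101, weight = 8.
  m = 0010 → c = 000111100, weight = 4.
  m = 1010 → c = 100110110, weight = 5.
  m = 0110 → c = 011001011, weight = 5.
  m = 1110 → c = 111000001, weight = 4.
  m = 0001 → c = 111110011, weight = 7.
  m = 1001 → c = 011111001, weight = 6.
  m = 0101 → c = 100000100, weight = 2.
  m = 1101 → c = 000001110, weight = 3.
  m = 0011 → c = 111001111, weight = 7.
  m = 1011 → c = 011000101, weight = 4.
  m = 0111 → c = 100111000, weight = 4.
  m = 1111 → c = 000110010, weight = 3.
Tally weights:
  weight 0: 1 codewords.
  weight 2: 1 codewords.
  weight 3: 3 codewords.
  weight 4: 4 codewords.
  weight 5: 2 codewords.
  weight 6: 1 codewords.
  weight 7: 3 codewords.
  weight 8: 1 codewords.
Minimum distance d = smallest w > 0 with A_w > 0 = 2.
Sanity: Σ A_w = 16 = 2^4 = 16 ✓.


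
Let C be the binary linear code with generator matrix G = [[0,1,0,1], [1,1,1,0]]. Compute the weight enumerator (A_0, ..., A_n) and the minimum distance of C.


Weight distribution: A_0 = 1, A_2 = 1, A_3 = 2. Minimum distance d = 2.

Enumerate all 2^2 = 4 messages m ∈ F_2^2.
For each, compute codeword c = mG in F_2^4, then tally its weight.
  m = 00 → c = 0000, weight = 0.
  m = 10 → c = 0101, weight = 2.
  m = 01 → c = 1110, weight = 3.
  m = 11 → c = 1011, weight = 3.
Tally weights:
  weight 0: 1 codewords.
  weight 2: 1 codewords.
  weight 3: 2 codewords.
Minimum distance d = smallest w > 0 with A_w > 0 = 2.
Sanity: Σ A_w = 4 = 2^2 = 4 ✓.


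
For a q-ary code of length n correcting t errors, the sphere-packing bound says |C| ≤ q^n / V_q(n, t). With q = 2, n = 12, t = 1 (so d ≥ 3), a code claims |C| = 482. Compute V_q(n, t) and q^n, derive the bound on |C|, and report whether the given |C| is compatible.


V_q(n, t) = 13, q^n = 4096, Hamming bound = 315, |C| = 482 > bound (violated).

Step 1: Compute V_q(n, t) = Σ_{j=0}^1 C(n, j) (q−1)^j.
  j = 0: C(12,0)·(1)^0 = 1·1 = 1.
  j = 1: C(12,1)·(1)^1 = 12·1 = 12.
  V_q(n, t) = 1 + 12 = 13.
Step 2: q^n = 2^12 = 4096.
Step 3: Hamming bound ⌊q^n / V_q(n,t)⌋ = ⌊4096/13⌋ = 315.
Step 4: Compare |C| = 482 to 315: violated.
The claimed |C| lies above the Hamming bound, so no 2-ary code of length 12 with d ≥ 3 can have 482 codewords.


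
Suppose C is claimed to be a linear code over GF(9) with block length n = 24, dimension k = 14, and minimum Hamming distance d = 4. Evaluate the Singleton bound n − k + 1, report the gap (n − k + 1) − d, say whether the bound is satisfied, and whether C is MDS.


Singleton RHS = n − k + 1 = 11, slack = 7, bound satisfied, not MDS.

Singleton bound: d ≤ n − k + 1.
Here n = 24, k = 14, so n − k + 1 = 11.
Given d = 4, check d ≤ 11: YES.
Slack = (n − k + 1) − d = 7.
The code is NOT MDS (slack = 7 > 0).
Description: the claimed parameters are [24, 14, 4]_9; such a code would be non-MDS.


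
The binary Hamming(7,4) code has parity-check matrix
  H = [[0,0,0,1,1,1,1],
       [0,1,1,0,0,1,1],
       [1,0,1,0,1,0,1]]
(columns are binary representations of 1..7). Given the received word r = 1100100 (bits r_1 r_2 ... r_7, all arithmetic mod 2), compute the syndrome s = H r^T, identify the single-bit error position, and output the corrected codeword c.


s = (1, 1, 0)^T, error position = 6, corrected codeword c = 1100110

Compute s = H r^T mod 2 one row at a time:
  s_1 = 0 + 1 + 0 + 0 = 1 ≡ 1 (mod 2).
  s_2 = 1 + 0 + 0 + 0 = 1 ≡ 1 (mod 2).
  s_3 = 1 + 0 + 1 + 0 = 2 ≡ 0 (mod 2).
s = (1, 1, 0)^T — this equals column 6 of H (binary 110), so error is at position 6.
Correct: flip bit 6 of r = 1100100 to get c = 1100110.


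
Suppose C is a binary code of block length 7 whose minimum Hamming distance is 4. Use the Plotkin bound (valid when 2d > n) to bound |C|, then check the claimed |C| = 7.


Plotkin bound M ≤ 8; given |C| = 7 ≤ bound (satisfied).

Check applicability: 2d = 8, n = 7.
2d − n = 1 > 0, so Plotkin applies.
Compute d/(2d−n) = 4/1 ≈ 4.0000.
⌊d/(2d−n)⌋ = 4.
Plotkin bound: M ≤ 2·4 = 8.
Given |C| = 7, check: satisfied.
This |C| is below the Plotkin bound.


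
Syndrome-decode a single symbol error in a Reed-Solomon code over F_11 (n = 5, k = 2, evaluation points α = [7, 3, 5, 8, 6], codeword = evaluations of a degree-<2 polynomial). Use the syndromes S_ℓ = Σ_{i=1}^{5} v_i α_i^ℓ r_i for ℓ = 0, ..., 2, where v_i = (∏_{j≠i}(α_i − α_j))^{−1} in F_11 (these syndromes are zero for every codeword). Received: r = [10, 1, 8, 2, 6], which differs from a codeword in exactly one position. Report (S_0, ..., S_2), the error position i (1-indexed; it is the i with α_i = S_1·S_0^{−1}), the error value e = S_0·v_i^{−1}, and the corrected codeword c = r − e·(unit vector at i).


S = (2, 3, 10), error at position 1, error magnitude e = 6, c = [4, 1, 8, 2, 6].

Step 1: column multipliers v_i = (∏_{j≠i}(α_i − α_j))^{−1} mod 11.
  i = 1 (α = 7): (7−3)(7−5)(7−8)(7−6) = 4·2·(−1)·1 = −8 ≡ 3, so v_1 = 3^{−1} = 4 (mod 11).
  i = 2 (α = 3): (3−7)(3−5)(3−8)(3−6) = (−4)·(−2)·(−5)·(−3) = 120 ≡ 10, so v_2 = 10^{−1} = 10 (mod 11).
  i = 3 (α = 5): (5−7)(5−3)(5−8)(5−6) = (−2)·2·(−3)·(−1) = −12 ≡ 10, so v_3 = 10^{−1} = 10 (mod 11).
  i = 4 (α = 8): (8−7)(8−3)(8−5)(8−6) = 1·5·3·2 = 30 ≡ 8, so v_4 = 8^{−1} = 7 (mod 11).
  i = 5 (α = 6): (6−7)(6−3)(6−5)(6−8) = (−1)·3·1·(−2) = 6 ≡ 6, so v_5 = 6^{−1} = 2 (mod 11).
  v = [4, 10, 10, 7, 2].
Step 2: syndromes of r = [10, 1, 8, 2, 6] (all sums mod 11).
  S_0 = Σ v_i r_i = 4·10 + 10·1 + 10·8 + 7·2 + 2·6 = 156 ≡ 2.
  S_1 = Σ v_i α_i r_i = 4·7·10 + 10·3·1 + 10·5·8 + 7·8·2 + 2·6·6 = 894 ≡ 3.
  α_i^2 mod 11 = [5, 9, 3, 9, 3].
  S_2 = Σ v_i α_i^2 r_i = 4·5·10 + 10·9·1 + 10·3·8 + 7·9·2 + 2·3·6 = 692 ≡ 10.
  S = (2, 3, 10) ≠ 0, so r is not a codeword (an error is present).
Step 3: locate the error. For a single error e at position i, S_ℓ = v_i·e·α_i^ℓ, so α_err = S_1/S_0.
  S_0^{−1} = 2^{−1} = 6 (mod 11), so α_err = 3·6 = 18 ≡ 7 = α_1. Error position i = 1.
  Consistency check: S_2/S_1 = 10·4 = 40 ≡ 7 = α_err ✓ (single-error assumption holds).
Step 4: error magnitude e = S_0/v_1 = S_0·∏_{j≠1}(α_1 − α_j) = 2·3 = 6 ≡ 6 (mod 11).
Step 5: correct position 1: c_1 = r_1 − e = 10 − 6 ≡ 4 (mod 11). Hence c = [4, 1, 8, 2, 6].
  Check: interpolating c through the α_i gives m(x) = 7 + 9·x (degree < 2) with m(α_i) = c_i for every i, so c is indeed a codeword.


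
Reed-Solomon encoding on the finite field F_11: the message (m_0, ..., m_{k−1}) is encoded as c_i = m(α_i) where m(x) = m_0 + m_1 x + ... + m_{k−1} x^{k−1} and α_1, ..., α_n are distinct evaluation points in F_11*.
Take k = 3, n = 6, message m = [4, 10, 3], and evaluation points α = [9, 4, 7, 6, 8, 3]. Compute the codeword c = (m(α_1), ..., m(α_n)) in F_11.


c = [7, 4, 1, 7, 1, 6]

Message polynomial: m(x) = 4 + 10·x + 3·x^2 (mod 11).
For each evaluation point α_i, compute m(α_i) mod 11:
  α_1 = 9: Horner steps 3 → 4 → 7, so m(9) = 7.
  α_2 = 4: Horner steps 3 → 0 → 4, so m(4) = 4.
  α_3 = 7: Horner steps 3 → 9 → 1, so m(7) = 1.
  α_4 = 6: Horner steps 3 → 6 → 7, so m(6) = 7.
  α_5 = 8: Horner steps 3 → 1 → 1, so m(8) = 1.
  α_6 = 3: Horner steps 3 → 8 → 6, so m(3) = 6.
Codeword c = [7, 4, 1, 7, 1, 6] ∈ F_11^6.


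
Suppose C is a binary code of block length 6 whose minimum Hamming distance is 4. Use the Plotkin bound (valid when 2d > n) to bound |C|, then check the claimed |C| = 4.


Plotkin bound M ≤ 4; given |C| = 4 ≤ bound (satisfied).

Check applicability: 2d = 8, n = 6.
2d − n = 2 > 0, so Plotkin applies.
Compute d/(2d−n) = 4/2 ≈ 2.0000.
⌊d/(2d−n)⌋ = 2.
Plotkin bound: M ≤ 2·2 = 4.
Given |C| = 4, check: satisfied.
This |C| is at the Plotkin bound.


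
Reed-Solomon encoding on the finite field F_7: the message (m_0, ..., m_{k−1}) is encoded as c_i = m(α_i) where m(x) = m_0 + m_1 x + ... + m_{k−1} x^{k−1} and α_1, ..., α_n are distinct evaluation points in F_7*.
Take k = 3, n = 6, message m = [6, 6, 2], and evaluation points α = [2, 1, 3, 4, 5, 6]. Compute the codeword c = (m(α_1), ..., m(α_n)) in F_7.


c = [5, 0, 0, 6, 2, 2]

Message polynomial: m(x) = 6 + 6·x + 2·x^2 (mod 7).
For each evaluation point α_i, compute m(α_i) mod 7:
  α_1 = 2: Horner steps 2 → 3 → 5, so m(2) = 5.
  α_2 = 1: Horner steps 2 → 1 → 0, so m(1) = 0.
  α_3 = 3: Horner steps 2 → 5 → 0, so m(3) = 0.
  α_4 = 4: Horner steps 2 → 0 → 6, so m(4) = 6.
  α_5 = 5: Horner steps 2 → 2 → 2, so m(5) = 2.
  α_6 = 6: Horner steps 2 → 4 → 2, so m(6) = 2.
Codeword c = [5, 0, 0, 6, 2, 2] ∈ F_7^6.


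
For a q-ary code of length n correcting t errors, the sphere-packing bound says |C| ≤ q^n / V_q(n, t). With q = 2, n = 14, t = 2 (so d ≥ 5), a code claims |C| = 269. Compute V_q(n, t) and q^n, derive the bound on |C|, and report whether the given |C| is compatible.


V_q(n, t) = 106, q^n = 16384, Hamming bound = 154, |C| = 269 > bound (violated).

Step 1: Compute V_q(n, t) = Σ_{j=0}^2 C(n, j) (q−1)^j.
  j = 0: C(14,0)·(1)^0 = 1·1 = 1.
  j = 1: C(14,1)·(1)^1 = 14·1 = 14.
  j = 2: C(14,2)·(1)^2 = 91·1 = 91.
  V_q(n, t) = 1 + 14 + 91 = 106.
Step 2: q^n = 2^14 = 16384.
Step 3: Hamming bound ⌊q^n / V_q(n,t)⌋ = ⌊16384/106⌋ = 154.
Step 4: Compare |C| = 269 to 154: violated.
The claimed |C| lies above the Hamming bound, so no 2-ary code of length 14 with d ≥ 5 can have 269 codewords.


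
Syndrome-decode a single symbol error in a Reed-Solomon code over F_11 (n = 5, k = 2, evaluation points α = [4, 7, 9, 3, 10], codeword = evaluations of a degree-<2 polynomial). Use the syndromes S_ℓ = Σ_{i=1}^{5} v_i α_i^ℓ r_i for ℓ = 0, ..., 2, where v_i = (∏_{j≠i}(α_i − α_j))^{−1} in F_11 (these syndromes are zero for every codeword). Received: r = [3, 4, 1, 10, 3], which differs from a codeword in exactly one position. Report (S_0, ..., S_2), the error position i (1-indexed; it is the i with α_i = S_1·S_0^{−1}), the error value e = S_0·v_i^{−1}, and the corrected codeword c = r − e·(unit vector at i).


S = (4, 7, 4), error at position 5, error magnitude e = 9, c = [3, 4, 1, 10, 5].

Step 1: column multipliers v_i = (∏_{j≠i}(α_i − α_j))^{−1} mod 11.
  i = 1 (α = 4): (4−7)(4−9)(4−3)(4−10) = (−3)·(−5)·1·(−6) = −90 ≡ 9, so v_1 = 9^{−1} = 5 (mod 11).
  i = 2 (α = 7): (7−4)(7−9)(7−3)(7−10) = 3·(−2)·4·(−3) = 72 ≡ 6, so v_2 = 6^{−1} = 2 (mod 11).
  i = 3 (α = 9): (9−4)(9−7)(9−3)(9−10) = 5·2·6·(−1) = −60 ≡ 6, so v_3 = 6^{−1} = 2 (mod 11).
  i = 4 (α = 3): (3−4)(3−7)(3−9)(3−10) = (−1)·(−4)·(−6)·(−7) = 168 ≡ 3, so v_4 = 3^{−1} = 4 (mod 11).
  i = 5 (α = 10): (10−4)(10−7)(10−9)(10−3) = 6·3·1·7 = 126 ≡ 5, so v_5 = 5^{−1} = 9 (mod 11).
  v = [5, 2, 2, 4, 9].
Step 2: syndromes of r = [3, 4, 1, 10, 3] (all sums mod 11).
  S_0 = Σ v_i r_i = 5·3 + 2·4 + 2·1 + 4·10 + 9·3 = 92 ≡ 4.
  S_1 = Σ v_i α_i r_i = 5·4·3 + 2·7·4 + 2·9·1 + 4·3·10 + 9·10·3 = 524 ≡ 7.
  α_i^2 mod 11 = [5, 5, 4, 9, 1].
  S_2 = Σ v_i α_i^2 r_i = 5·5·3 + 2·5·4 + 2·4·1 + 4·9·10 + 9·1·3 = 510 ≡ 4.
  S = (4, 7, 4) ≠ 0, so r is not a codeword (an error is present).
Step 3: locate the error. For a single error e at position i, S_ℓ = v_i·e·α_i^ℓ, so α_err = S_1/S_0.
  S_0^{−1} = 4^{−1} = 3 (mod 11), so α_err = 7·3 = 21 ≡ 10 = α_5. Error position i = 5.
  Consistency check: S_2/S_1 = 4·8 = 32 ≡ 10 = α_err ✓ (single-error assumption holds).
Step 4: error magnitude e = S_0/v_5 = S_0·∏_{j≠5}(α_5 − α_j) = 4·5 = 20 ≡ 9 (mod 11).
Step 5: correct position 5: c_5 = r_5 − e = 3 − 9 ≡ 5 (mod 11). Hence c = [3, 4, 1, 10, 5].
  Check: interpolating c through the α_i gives m(x) = 9 + 4·x (degree < 2) with m(α_i) = c_i for every i, so c is indeed a codeword.


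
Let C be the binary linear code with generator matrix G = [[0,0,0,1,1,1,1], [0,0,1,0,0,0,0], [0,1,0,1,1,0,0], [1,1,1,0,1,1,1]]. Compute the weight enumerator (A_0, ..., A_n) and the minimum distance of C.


Weight distribution: A_0 = 1, A_1 = 1, A_2 = 1, A_3 = 4, A_4 = 5, A_5 = 3, A_6 = 1. Minimum distance d = 1.

Enumerate all 2^4 = 16 messages m ∈ F_2^4.
For each, compute codeword c = mG in F_2^7, then tally its weight.
  m = 0000 → c = 0000000, weight = 0.
  m = 1000 → c = 0001111, weight = 4.
  m = 0100 → c = 0010000, weight = 1.
  m = 1100 → c = 0011111, weight = 5.
  m = 0010 → c = 0101100, weight = 3.
  m = 1010 → c = 0100011, weight = 3.
  m = 0110 → c = 0111100, weight = 4.
  m = 1110 → c = 0110011, weight = 4.
  m = 0001 → c = 1110111, weight = 6.
  m = 1001 → c = 1111000, weight = 4.
  m = 0101 → c = 1100111, weight = 5.
  m = 1101 → c = 1101000, weight = 3.
  m = 0011 → c = 1011011, weight = 5.
  m = 1011 → c = 1010100, weight = 3.
  m = 0111 → c = 1001011, weight = 4.
  m = 1111 → c = 1000100, weight = 2.
Tally weights:
  weight 0: 1 codewords.
  weight 1: 1 codewords.
  weight 2: 1 codewords.
  weight 3: 4 codewords.
  weight 4: 5 codewords.
  weight 5: 3 codewords.
  weight 6: 1 codewords.
Minimum distance d = smallest w > 0 with A_w > 0 = 1.
Sanity: Σ A_w = 16 = 2^4 = 16 ✓.
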